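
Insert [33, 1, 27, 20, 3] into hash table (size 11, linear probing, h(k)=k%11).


Insertions: 33->slot 0; 1->slot 1; 27->slot 5; 20->slot 9; 3->slot 3
Table: [33, 1, None, 3, None, 27, None, None, None, 20, None]


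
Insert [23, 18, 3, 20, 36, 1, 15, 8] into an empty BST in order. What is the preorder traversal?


Root = 23; build tree by BST insertion.
Preorder traversal: [23, 18, 3, 1, 15, 8, 20, 36]


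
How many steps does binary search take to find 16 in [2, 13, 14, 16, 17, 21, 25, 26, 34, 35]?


Search for 16:
[0,9] mid=4 arr[4]=17
[0,3] mid=1 arr[1]=13
[2,3] mid=2 arr[2]=14
[3,3] mid=3 arr[3]=16
Total: 4 comparisons


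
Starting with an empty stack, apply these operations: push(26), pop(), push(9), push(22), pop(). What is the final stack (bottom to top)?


push(26) -> [26]
pop() returns 26 -> []
push(9) -> [9]
push(22) -> [9, 22]
pop() returns 22 -> [9]
Final stack (bottom to top): [9]


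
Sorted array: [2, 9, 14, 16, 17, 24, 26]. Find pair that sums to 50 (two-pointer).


Two pointers: lo=0, hi=6
Found pair: (24, 26) summing to 50


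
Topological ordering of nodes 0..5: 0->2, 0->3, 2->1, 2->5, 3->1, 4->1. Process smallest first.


Kahn's algorithm, process smallest node first
Order: [0, 2, 3, 4, 1, 5]


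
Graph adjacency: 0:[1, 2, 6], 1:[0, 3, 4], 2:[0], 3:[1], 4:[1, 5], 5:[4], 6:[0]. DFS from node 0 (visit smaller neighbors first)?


DFS stack-based: start with [0]
Visit order: [0, 1, 3, 4, 5, 2, 6]


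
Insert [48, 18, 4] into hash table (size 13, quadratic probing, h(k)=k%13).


Insertions: 48->slot 9; 18->slot 5; 4->slot 4
Table: [None, None, None, None, 4, 18, None, None, None, 48, None, None, None]


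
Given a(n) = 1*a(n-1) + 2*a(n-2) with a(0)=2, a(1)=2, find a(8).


Build bottom-up:
...a(6)=86, a(7)=170, a(8)=1*170+2*86=342


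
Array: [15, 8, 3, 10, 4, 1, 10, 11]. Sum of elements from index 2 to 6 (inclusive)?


Prefix sums: [0, 15, 23, 26, 36, 40, 41, 51, 62]
Sum[2..6] = prefix[7] - prefix[2] = 51 - 23 = 28


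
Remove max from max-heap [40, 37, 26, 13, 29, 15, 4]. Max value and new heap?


Max = 40
Replace root with last, heapify down
Resulting heap: [37, 29, 26, 13, 4, 15]


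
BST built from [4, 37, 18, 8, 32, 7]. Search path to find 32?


BST root = 4
Search for 32: compare at each node
Path: [4, 37, 18, 32]


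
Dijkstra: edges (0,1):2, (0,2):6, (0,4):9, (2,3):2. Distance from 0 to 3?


Dijkstra from 0:
Distances: {0: 0, 1: 2, 2: 6, 3: 8, 4: 9}
Shortest distance to 3 = 8, path = [0, 2, 3]


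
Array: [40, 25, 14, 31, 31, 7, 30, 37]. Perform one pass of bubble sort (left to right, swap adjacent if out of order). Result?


After one pass: [25, 14, 31, 31, 7, 30, 37, 40]


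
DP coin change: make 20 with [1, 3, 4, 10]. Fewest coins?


dp[0]=0; dp[i]=1+min(dp[i-c] for c in coins)
...dp[15]=3, dp[16]=3, dp[17]=3, dp[18]=3, dp[19]=4, dp[20]=2
Minimum coins for 20 = 2


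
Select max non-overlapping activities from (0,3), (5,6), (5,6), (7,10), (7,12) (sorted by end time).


Greedy: pick earliest-ending, then skip overlaps.
Selected (3 activities): [(0, 3), (5, 6), (7, 10)]


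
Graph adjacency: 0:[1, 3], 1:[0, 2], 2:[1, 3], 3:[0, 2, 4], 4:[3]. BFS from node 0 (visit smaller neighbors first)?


BFS queue: start with [0]
Visit order: [0, 1, 3, 2, 4]


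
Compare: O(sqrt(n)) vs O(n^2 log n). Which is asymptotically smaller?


sublinear grows slower than n^2 log n
O(sqrt(n)) is asymptotically smaller; O(n^2 log n) grows faster


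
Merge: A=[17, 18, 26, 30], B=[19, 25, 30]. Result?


Compare heads, take smaller each step.
Merged: [17, 18, 19, 25, 26, 30, 30]


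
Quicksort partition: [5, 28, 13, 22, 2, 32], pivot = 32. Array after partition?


Elements <= 32 go left of pivot.
Result: [5, 28, 13, 22, 2, 32], pivot at index 5


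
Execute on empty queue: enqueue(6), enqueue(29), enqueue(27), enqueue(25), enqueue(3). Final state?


enqueue(6) -> [6]
enqueue(29) -> [6, 29]
enqueue(27) -> [6, 29, 27]
enqueue(25) -> [6, 29, 27, 25]
enqueue(3) -> [6, 29, 27, 25, 3]
Final queue (front to back): [6, 29, 27, 25, 3]


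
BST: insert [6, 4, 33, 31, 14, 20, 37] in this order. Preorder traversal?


Root = 6; build tree by BST insertion.
Preorder traversal: [6, 4, 33, 31, 14, 20, 37]


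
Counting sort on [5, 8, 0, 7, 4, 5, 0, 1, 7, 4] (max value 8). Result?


Count array: [2, 1, 0, 0, 2, 2, 0, 2, 1]
Reconstruct: [0, 0, 1, 4, 4, 5, 5, 7, 7, 8]


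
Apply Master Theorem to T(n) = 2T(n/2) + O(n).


a=2, b=2, c=1. log_2(2)=1 = c=1. Case 2: O(n^c log n) = O(n log n)
Complexity: O(n log n)


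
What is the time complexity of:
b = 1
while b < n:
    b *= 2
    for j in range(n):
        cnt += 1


Per nesting level: O(log n) * O(n) = O(n log n)
Complexity: O(n log n)


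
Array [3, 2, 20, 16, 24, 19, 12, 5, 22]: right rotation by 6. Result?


Right rotate by 6: [16, 24, 19, 12, 5, 22, 3, 2, 20]


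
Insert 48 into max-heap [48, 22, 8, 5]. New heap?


Append 48: [48, 22, 8, 5, 48]
Bubble up: swap idx 4(48) with idx 1(22)
Result: [48, 48, 8, 5, 22]


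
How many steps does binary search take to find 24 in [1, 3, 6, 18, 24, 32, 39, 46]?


Search for 24:
[0,7] mid=3 arr[3]=18
[4,7] mid=5 arr[5]=32
[4,4] mid=4 arr[4]=24
Total: 3 comparisons


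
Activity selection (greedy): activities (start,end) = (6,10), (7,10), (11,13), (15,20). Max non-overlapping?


Greedy: pick earliest-ending, then skip overlaps.
Selected (3 activities): [(6, 10), (11, 13), (15, 20)]


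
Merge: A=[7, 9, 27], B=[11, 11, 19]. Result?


Compare heads, take smaller each step.
Merged: [7, 9, 11, 11, 19, 27]


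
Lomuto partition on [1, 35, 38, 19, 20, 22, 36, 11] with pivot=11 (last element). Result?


Elements <= 11 go left of pivot.
Result: [1, 11, 38, 19, 20, 22, 36, 35], pivot at index 1


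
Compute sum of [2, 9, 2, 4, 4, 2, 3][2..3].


Prefix sums: [0, 2, 11, 13, 17, 21, 23, 26]
Sum[2..3] = prefix[4] - prefix[2] = 17 - 11 = 6


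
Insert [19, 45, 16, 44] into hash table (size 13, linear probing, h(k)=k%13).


Insertions: 19->slot 6; 45->slot 7; 16->slot 3; 44->slot 5
Table: [None, None, None, 16, None, 44, 19, 45, None, None, None, None, None]


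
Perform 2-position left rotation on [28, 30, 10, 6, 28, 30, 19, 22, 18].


Left rotate by 2: [10, 6, 28, 30, 19, 22, 18, 28, 30]


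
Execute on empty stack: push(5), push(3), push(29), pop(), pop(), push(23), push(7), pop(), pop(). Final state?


push(5) -> [5]
push(3) -> [5, 3]
push(29) -> [5, 3, 29]
pop() returns 29 -> [5, 3]
pop() returns 3 -> [5]
push(23) -> [5, 23]
push(7) -> [5, 23, 7]
pop() returns 7 -> [5, 23]
pop() returns 23 -> [5]
Final stack (bottom to top): [5]


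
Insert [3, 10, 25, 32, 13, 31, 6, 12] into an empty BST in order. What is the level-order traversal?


Root = 3; build tree by BST insertion.
Level-Order traversal: [3, 10, 6, 25, 13, 32, 12, 31]


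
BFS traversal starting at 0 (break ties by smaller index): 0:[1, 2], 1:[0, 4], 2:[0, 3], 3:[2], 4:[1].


BFS queue: start with [0]
Visit order: [0, 1, 2, 4, 3]


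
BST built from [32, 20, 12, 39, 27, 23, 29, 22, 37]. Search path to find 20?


BST root = 32
Search for 20: compare at each node
Path: [32, 20]


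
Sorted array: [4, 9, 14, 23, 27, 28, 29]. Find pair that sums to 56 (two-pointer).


Two pointers: lo=0, hi=6
Found pair: (27, 29) summing to 56


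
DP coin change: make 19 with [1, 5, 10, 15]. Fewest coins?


dp[0]=0; dp[i]=1+min(dp[i-c] for c in coins)
...dp[14]=5, dp[15]=1, dp[16]=2, dp[17]=3, dp[18]=4, dp[19]=5
Minimum coins for 19 = 5


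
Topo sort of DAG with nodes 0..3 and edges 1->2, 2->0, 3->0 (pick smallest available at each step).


Kahn's algorithm, process smallest node first
Order: [1, 2, 3, 0]


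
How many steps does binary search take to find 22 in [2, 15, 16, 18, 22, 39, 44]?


Search for 22:
[0,6] mid=3 arr[3]=18
[4,6] mid=5 arr[5]=39
[4,4] mid=4 arr[4]=22
Total: 3 comparisons


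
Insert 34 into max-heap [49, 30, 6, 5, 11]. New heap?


Append 34: [49, 30, 6, 5, 11, 34]
Bubble up: swap idx 5(34) with idx 2(6)
Result: [49, 30, 34, 5, 11, 6]


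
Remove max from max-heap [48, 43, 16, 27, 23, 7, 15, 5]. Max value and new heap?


Max = 48
Replace root with last, heapify down
Resulting heap: [43, 27, 16, 5, 23, 7, 15]


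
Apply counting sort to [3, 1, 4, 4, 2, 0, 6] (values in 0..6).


Count array: [1, 1, 1, 1, 2, 0, 1]
Reconstruct: [0, 1, 2, 3, 4, 4, 6]


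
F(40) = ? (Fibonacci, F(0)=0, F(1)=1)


F(n)=F(n-1)+F(n-2)
...F(38)=39088169, F(39)=63245986, F(40)=102334155


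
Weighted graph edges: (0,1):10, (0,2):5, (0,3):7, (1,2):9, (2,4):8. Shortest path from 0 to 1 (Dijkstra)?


Dijkstra from 0:
Distances: {0: 0, 1: 10, 2: 5, 3: 7, 4: 13}
Shortest distance to 1 = 10, path = [0, 1]


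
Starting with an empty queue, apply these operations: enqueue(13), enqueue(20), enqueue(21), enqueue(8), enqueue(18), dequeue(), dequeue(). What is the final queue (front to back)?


enqueue(13) -> [13]
enqueue(20) -> [13, 20]
enqueue(21) -> [13, 20, 21]
enqueue(8) -> [13, 20, 21, 8]
enqueue(18) -> [13, 20, 21, 8, 18]
dequeue() returns 13 -> [20, 21, 8, 18]
dequeue() returns 20 -> [21, 8, 18]
Final queue (front to back): [21, 8, 18]


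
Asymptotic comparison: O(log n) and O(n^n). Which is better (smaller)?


logarithmic grows slower than n^n
O(log n) is asymptotically smaller; O(n^n) grows faster


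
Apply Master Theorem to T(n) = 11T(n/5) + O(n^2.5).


a=11, b=5, c=2.5. log_5(11)=1.490 < c=2.5. Case 3: O(n^c) = O(n^2.500)
Complexity: O(n^2.500)


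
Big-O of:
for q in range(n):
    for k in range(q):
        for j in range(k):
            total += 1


Per nesting level: O(n) * O(n) [triangular over q] * O(n) [triangular over k] = O(n^3)
Complexity: O(n^3)


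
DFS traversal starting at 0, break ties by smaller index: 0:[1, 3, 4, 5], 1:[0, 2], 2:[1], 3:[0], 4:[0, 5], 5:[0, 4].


DFS stack-based: start with [0]
Visit order: [0, 1, 2, 3, 4, 5]


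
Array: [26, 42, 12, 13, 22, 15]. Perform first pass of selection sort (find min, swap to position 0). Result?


After one pass: [12, 42, 26, 13, 22, 15]


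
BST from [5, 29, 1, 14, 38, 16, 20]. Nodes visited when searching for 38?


BST root = 5
Search for 38: compare at each node
Path: [5, 29, 38]


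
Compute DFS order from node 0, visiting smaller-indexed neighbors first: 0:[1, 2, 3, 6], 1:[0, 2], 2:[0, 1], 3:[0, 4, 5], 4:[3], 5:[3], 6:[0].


DFS stack-based: start with [0]
Visit order: [0, 1, 2, 3, 4, 5, 6]


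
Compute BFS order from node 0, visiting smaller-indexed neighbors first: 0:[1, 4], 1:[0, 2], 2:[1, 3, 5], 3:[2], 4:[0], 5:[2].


BFS queue: start with [0]
Visit order: [0, 1, 4, 2, 3, 5]


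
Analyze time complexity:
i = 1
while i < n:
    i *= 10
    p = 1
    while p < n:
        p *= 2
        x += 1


Per nesting level: O(log n) * O(log n) = O((log n)^2)
Complexity: O((log n)^2)


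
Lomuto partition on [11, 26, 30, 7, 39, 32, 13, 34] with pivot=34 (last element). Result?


Elements <= 34 go left of pivot.
Result: [11, 26, 30, 7, 32, 13, 34, 39], pivot at index 6


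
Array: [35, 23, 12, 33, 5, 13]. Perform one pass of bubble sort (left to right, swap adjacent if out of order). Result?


After one pass: [23, 12, 33, 5, 13, 35]


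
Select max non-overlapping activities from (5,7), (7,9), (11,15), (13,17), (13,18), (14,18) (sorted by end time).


Greedy: pick earliest-ending, then skip overlaps.
Selected (3 activities): [(5, 7), (7, 9), (11, 15)]


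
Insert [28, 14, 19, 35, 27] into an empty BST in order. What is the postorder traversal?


Root = 28; build tree by BST insertion.
Postorder traversal: [27, 19, 14, 35, 28]


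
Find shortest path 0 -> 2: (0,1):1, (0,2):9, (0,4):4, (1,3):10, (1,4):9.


Dijkstra from 0:
Distances: {0: 0, 1: 1, 2: 9, 3: 11, 4: 4}
Shortest distance to 2 = 9, path = [0, 2]


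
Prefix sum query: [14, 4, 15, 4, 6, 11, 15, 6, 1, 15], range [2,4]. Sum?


Prefix sums: [0, 14, 18, 33, 37, 43, 54, 69, 75, 76, 91]
Sum[2..4] = prefix[5] - prefix[2] = 43 - 18 = 25


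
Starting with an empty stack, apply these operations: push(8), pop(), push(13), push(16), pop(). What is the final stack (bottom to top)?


push(8) -> [8]
pop() returns 8 -> []
push(13) -> [13]
push(16) -> [13, 16]
pop() returns 16 -> [13]
Final stack (bottom to top): [13]


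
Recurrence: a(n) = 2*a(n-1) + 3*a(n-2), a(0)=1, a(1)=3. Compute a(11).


Build bottom-up:
...a(9)=19683, a(10)=59049, a(11)=2*59049+3*19683=177147


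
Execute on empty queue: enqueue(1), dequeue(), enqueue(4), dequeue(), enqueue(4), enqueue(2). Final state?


enqueue(1) -> [1]
dequeue() returns 1 -> []
enqueue(4) -> [4]
dequeue() returns 4 -> []
enqueue(4) -> [4]
enqueue(2) -> [4, 2]
Final queue (front to back): [4, 2]


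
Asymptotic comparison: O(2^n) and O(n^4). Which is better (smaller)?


quartic grows slower than exponential
O(n^4) is asymptotically smaller; O(2^n) grows faster


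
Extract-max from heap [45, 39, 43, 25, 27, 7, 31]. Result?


Max = 45
Replace root with last, heapify down
Resulting heap: [43, 39, 31, 25, 27, 7]


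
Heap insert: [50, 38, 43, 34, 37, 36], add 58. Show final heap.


Append 58: [50, 38, 43, 34, 37, 36, 58]
Bubble up: swap idx 6(58) with idx 2(43); swap idx 2(58) with idx 0(50)
Result: [58, 38, 50, 34, 37, 36, 43]


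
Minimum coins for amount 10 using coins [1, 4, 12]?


dp[0]=0; dp[i]=1+min(dp[i-c] for c in coins)
...dp[5]=2, dp[6]=3, dp[7]=4, dp[8]=2, dp[9]=3, dp[10]=4
Minimum coins for 10 = 4


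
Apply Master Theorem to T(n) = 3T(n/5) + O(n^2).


a=3, b=5, c=2. log_5(3)=0.683 < c=2. Case 3: O(n^c) = O(n^2)
Complexity: O(n^2)


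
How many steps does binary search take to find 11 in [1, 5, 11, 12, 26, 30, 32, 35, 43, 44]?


Search for 11:
[0,9] mid=4 arr[4]=26
[0,3] mid=1 arr[1]=5
[2,3] mid=2 arr[2]=11
Total: 3 comparisons


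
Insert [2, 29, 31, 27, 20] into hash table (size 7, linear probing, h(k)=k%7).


Insertions: 2->slot 2; 29->slot 1; 31->slot 3; 27->slot 6; 20->slot 0
Table: [20, 29, 2, 31, None, None, 27]


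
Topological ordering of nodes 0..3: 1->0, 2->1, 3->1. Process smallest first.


Kahn's algorithm, process smallest node first
Order: [2, 3, 1, 0]


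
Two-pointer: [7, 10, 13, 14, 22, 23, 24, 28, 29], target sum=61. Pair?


Two pointers: lo=0, hi=8
No pair sums to 61


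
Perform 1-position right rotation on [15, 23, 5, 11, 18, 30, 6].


Right rotate by 1: [6, 15, 23, 5, 11, 18, 30]


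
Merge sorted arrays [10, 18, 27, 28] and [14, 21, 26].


Compare heads, take smaller each step.
Merged: [10, 14, 18, 21, 26, 27, 28]


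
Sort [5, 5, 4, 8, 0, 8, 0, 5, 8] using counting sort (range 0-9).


Count array: [2, 0, 0, 0, 1, 3, 0, 0, 3, 0]
Reconstruct: [0, 0, 4, 5, 5, 5, 8, 8, 8]


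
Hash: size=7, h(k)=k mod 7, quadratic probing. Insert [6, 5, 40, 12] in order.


Insertions: 6->slot 6; 5->slot 5; 40->slot 2; 12->slot 0
Table: [12, None, 40, None, None, 5, 6]


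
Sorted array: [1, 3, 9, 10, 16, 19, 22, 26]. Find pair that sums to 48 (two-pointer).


Two pointers: lo=0, hi=7
Found pair: (22, 26) summing to 48


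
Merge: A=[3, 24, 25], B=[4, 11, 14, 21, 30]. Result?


Compare heads, take smaller each step.
Merged: [3, 4, 11, 14, 21, 24, 25, 30]


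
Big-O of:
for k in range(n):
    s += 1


Per nesting level: O(n) = O(n)
Complexity: O(n)


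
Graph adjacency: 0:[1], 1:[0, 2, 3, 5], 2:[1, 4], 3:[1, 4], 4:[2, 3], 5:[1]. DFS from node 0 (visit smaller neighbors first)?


DFS stack-based: start with [0]
Visit order: [0, 1, 2, 4, 3, 5]


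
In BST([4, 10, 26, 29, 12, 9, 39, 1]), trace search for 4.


BST root = 4
Search for 4: compare at each node
Path: [4]


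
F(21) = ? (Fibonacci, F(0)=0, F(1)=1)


F(n)=F(n-1)+F(n-2)
...F(19)=4181, F(20)=6765, F(21)=10946


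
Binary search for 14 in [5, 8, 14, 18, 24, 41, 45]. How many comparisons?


Search for 14:
[0,6] mid=3 arr[3]=18
[0,2] mid=1 arr[1]=8
[2,2] mid=2 arr[2]=14
Total: 3 comparisons


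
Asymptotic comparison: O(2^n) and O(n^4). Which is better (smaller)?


quartic grows slower than exponential
O(n^4) is asymptotically smaller; O(2^n) grows faster


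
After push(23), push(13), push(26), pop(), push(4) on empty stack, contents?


push(23) -> [23]
push(13) -> [23, 13]
push(26) -> [23, 13, 26]
pop() returns 26 -> [23, 13]
push(4) -> [23, 13, 4]
Final stack (bottom to top): [23, 13, 4]


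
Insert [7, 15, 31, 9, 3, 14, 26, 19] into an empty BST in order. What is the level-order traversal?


Root = 7; build tree by BST insertion.
Level-Order traversal: [7, 3, 15, 9, 31, 14, 26, 19]


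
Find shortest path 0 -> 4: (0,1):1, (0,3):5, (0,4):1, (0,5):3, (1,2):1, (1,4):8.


Dijkstra from 0:
Distances: {0: 0, 1: 1, 2: 2, 3: 5, 4: 1, 5: 3}
Shortest distance to 4 = 1, path = [0, 4]


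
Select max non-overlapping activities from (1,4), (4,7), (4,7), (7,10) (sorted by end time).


Greedy: pick earliest-ending, then skip overlaps.
Selected (3 activities): [(1, 4), (4, 7), (7, 10)]


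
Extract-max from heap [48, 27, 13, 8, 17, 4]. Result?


Max = 48
Replace root with last, heapify down
Resulting heap: [27, 17, 13, 8, 4]


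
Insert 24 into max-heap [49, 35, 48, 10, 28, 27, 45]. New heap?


Append 24: [49, 35, 48, 10, 28, 27, 45, 24]
Bubble up: swap idx 7(24) with idx 3(10)
Result: [49, 35, 48, 24, 28, 27, 45, 10]


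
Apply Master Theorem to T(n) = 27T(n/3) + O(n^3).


a=27, b=3, c=3. log_3(27)=3 = c=3. Case 2: O(n^c log n) = O(n^3 log n)
Complexity: O(n^3 log n)


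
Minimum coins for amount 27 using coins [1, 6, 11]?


dp[0]=0; dp[i]=1+min(dp[i-c] for c in coins)
...dp[22]=2, dp[23]=3, dp[24]=4, dp[25]=5, dp[26]=6, dp[27]=7
Minimum coins for 27 = 7


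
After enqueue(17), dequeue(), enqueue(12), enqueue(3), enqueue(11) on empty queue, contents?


enqueue(17) -> [17]
dequeue() returns 17 -> []
enqueue(12) -> [12]
enqueue(3) -> [12, 3]
enqueue(11) -> [12, 3, 11]
Final queue (front to back): [12, 3, 11]


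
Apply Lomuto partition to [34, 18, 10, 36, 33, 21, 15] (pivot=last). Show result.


Elements <= 15 go left of pivot.
Result: [10, 15, 34, 36, 33, 21, 18], pivot at index 1


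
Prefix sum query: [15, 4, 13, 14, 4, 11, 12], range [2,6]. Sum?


Prefix sums: [0, 15, 19, 32, 46, 50, 61, 73]
Sum[2..6] = prefix[7] - prefix[2] = 73 - 19 = 54


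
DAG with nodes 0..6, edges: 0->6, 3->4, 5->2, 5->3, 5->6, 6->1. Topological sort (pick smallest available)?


Kahn's algorithm, process smallest node first
Order: [0, 5, 2, 3, 4, 6, 1]


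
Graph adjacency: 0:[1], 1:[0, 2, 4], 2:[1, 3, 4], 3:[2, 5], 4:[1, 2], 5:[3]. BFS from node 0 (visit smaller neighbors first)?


BFS queue: start with [0]
Visit order: [0, 1, 2, 4, 3, 5]


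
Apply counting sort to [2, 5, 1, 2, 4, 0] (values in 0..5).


Count array: [1, 1, 2, 0, 1, 1]
Reconstruct: [0, 1, 2, 2, 4, 5]


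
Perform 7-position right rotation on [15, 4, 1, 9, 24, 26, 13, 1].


Right rotate by 7: [4, 1, 9, 24, 26, 13, 1, 15]


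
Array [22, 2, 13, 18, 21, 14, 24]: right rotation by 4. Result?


Right rotate by 4: [18, 21, 14, 24, 22, 2, 13]


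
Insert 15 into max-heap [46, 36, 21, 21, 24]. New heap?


Append 15: [46, 36, 21, 21, 24, 15]
Bubble up: no swaps needed
Result: [46, 36, 21, 21, 24, 15]


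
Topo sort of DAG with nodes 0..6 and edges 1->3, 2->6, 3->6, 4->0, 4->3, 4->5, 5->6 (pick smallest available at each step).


Kahn's algorithm, process smallest node first
Order: [1, 2, 4, 0, 3, 5, 6]


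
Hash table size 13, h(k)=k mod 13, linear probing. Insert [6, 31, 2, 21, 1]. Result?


Insertions: 6->slot 6; 31->slot 5; 2->slot 2; 21->slot 8; 1->slot 1
Table: [None, 1, 2, None, None, 31, 6, None, 21, None, None, None, None]


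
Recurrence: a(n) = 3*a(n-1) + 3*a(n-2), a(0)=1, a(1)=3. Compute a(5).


Build bottom-up:
...a(3)=45, a(4)=171, a(5)=3*171+3*45=648


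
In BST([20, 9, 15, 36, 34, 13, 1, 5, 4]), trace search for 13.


BST root = 20
Search for 13: compare at each node
Path: [20, 9, 15, 13]


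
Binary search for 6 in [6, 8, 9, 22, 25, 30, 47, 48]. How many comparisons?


Search for 6:
[0,7] mid=3 arr[3]=22
[0,2] mid=1 arr[1]=8
[0,0] mid=0 arr[0]=6
Total: 3 comparisons


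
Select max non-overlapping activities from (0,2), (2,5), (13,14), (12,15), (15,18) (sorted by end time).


Greedy: pick earliest-ending, then skip overlaps.
Selected (4 activities): [(0, 2), (2, 5), (13, 14), (15, 18)]


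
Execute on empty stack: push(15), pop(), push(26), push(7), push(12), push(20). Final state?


push(15) -> [15]
pop() returns 15 -> []
push(26) -> [26]
push(7) -> [26, 7]
push(12) -> [26, 7, 12]
push(20) -> [26, 7, 12, 20]
Final stack (bottom to top): [26, 7, 12, 20]


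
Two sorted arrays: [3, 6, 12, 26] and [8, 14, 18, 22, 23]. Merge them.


Compare heads, take smaller each step.
Merged: [3, 6, 8, 12, 14, 18, 22, 23, 26]


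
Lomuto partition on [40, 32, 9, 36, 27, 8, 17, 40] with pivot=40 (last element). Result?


Elements <= 40 go left of pivot.
Result: [40, 32, 9, 36, 27, 8, 17, 40], pivot at index 7


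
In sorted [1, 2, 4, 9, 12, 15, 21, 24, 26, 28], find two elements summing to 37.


Two pointers: lo=0, hi=9
Found pair: (9, 28) summing to 37


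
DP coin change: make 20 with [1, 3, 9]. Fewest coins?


dp[0]=0; dp[i]=1+min(dp[i-c] for c in coins)
...dp[15]=3, dp[16]=4, dp[17]=5, dp[18]=2, dp[19]=3, dp[20]=4
Minimum coins for 20 = 4


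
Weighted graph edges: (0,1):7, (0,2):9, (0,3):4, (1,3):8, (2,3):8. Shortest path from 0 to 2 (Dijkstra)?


Dijkstra from 0:
Distances: {0: 0, 1: 7, 2: 9, 3: 4}
Shortest distance to 2 = 9, path = [0, 2]


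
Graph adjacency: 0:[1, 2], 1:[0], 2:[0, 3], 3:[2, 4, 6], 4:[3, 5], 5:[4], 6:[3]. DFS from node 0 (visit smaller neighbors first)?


DFS stack-based: start with [0]
Visit order: [0, 1, 2, 3, 4, 5, 6]


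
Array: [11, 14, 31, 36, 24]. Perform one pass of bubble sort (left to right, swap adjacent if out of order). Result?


After one pass: [11, 14, 31, 24, 36]


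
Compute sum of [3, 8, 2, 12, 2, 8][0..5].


Prefix sums: [0, 3, 11, 13, 25, 27, 35]
Sum[0..5] = prefix[6] - prefix[0] = 35 - 0 = 35


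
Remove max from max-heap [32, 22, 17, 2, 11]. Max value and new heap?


Max = 32
Replace root with last, heapify down
Resulting heap: [22, 11, 17, 2]


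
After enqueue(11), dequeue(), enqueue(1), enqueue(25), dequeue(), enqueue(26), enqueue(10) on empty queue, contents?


enqueue(11) -> [11]
dequeue() returns 11 -> []
enqueue(1) -> [1]
enqueue(25) -> [1, 25]
dequeue() returns 1 -> [25]
enqueue(26) -> [25, 26]
enqueue(10) -> [25, 26, 10]
Final queue (front to back): [25, 26, 10]


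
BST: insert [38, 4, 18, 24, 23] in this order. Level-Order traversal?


Root = 38; build tree by BST insertion.
Level-Order traversal: [38, 4, 18, 24, 23]


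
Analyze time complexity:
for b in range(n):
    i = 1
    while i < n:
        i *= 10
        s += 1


Per nesting level: O(n) * O(log n) = O(n log n)
Complexity: O(n log n)


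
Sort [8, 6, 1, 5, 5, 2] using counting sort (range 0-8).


Count array: [0, 1, 1, 0, 0, 2, 1, 0, 1]
Reconstruct: [1, 2, 5, 5, 6, 8]


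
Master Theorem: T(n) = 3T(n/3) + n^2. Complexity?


a=3, b=3, c=2. log_3(3)=1 < c=2. Case 3: O(n^c) = O(n^2)
Complexity: O(n^2)


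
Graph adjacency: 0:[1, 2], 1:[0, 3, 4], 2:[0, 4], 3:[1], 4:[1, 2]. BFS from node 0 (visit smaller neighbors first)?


BFS queue: start with [0]
Visit order: [0, 1, 2, 3, 4]


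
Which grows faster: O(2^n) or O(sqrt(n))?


sublinear grows slower than exponential
O(sqrt(n)) is asymptotically smaller; O(2^n) grows faster


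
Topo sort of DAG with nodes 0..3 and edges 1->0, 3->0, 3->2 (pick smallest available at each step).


Kahn's algorithm, process smallest node first
Order: [1, 3, 0, 2]


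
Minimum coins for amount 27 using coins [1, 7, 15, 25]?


dp[0]=0; dp[i]=1+min(dp[i-c] for c in coins)
...dp[22]=2, dp[23]=3, dp[24]=4, dp[25]=1, dp[26]=2, dp[27]=3
Minimum coins for 27 = 3


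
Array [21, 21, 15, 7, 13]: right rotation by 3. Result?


Right rotate by 3: [15, 7, 13, 21, 21]


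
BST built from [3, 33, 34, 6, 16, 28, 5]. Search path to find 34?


BST root = 3
Search for 34: compare at each node
Path: [3, 33, 34]


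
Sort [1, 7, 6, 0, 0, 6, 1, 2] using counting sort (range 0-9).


Count array: [2, 2, 1, 0, 0, 0, 2, 1, 0, 0]
Reconstruct: [0, 0, 1, 1, 2, 6, 6, 7]


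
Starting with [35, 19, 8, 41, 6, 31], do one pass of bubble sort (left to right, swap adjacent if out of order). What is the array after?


After one pass: [19, 8, 35, 6, 31, 41]


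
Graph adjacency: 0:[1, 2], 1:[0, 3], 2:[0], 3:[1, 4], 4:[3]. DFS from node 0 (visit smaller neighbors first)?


DFS stack-based: start with [0]
Visit order: [0, 1, 3, 4, 2]


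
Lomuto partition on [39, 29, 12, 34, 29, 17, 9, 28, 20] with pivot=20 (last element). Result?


Elements <= 20 go left of pivot.
Result: [12, 17, 9, 20, 29, 29, 39, 28, 34], pivot at index 3


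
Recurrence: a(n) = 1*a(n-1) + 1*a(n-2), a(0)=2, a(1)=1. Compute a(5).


Build bottom-up:
...a(3)=4, a(4)=7, a(5)=1*7+1*4=11


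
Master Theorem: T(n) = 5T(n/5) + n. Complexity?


a=5, b=5, c=1. log_5(5)=1 = c=1. Case 2: O(n^c log n) = O(n log n)
Complexity: O(n log n)


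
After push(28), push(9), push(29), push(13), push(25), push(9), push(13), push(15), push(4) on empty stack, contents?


push(28) -> [28]
push(9) -> [28, 9]
push(29) -> [28, 9, 29]
push(13) -> [28, 9, 29, 13]
push(25) -> [28, 9, 29, 13, 25]
push(9) -> [28, 9, 29, 13, 25, 9]
push(13) -> [28, 9, 29, 13, 25, 9, 13]
push(15) -> [28, 9, 29, 13, 25, 9, 13, 15]
push(4) -> [28, 9, 29, 13, 25, 9, 13, 15, 4]
Final stack (bottom to top): [28, 9, 29, 13, 25, 9, 13, 15, 4]


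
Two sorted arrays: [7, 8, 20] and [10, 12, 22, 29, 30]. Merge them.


Compare heads, take smaller each step.
Merged: [7, 8, 10, 12, 20, 22, 29, 30]


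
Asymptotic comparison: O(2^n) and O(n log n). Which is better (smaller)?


linearithmic grows slower than exponential
O(n log n) is asymptotically smaller; O(2^n) grows faster


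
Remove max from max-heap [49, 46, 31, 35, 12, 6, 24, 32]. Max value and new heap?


Max = 49
Replace root with last, heapify down
Resulting heap: [46, 35, 31, 32, 12, 6, 24]


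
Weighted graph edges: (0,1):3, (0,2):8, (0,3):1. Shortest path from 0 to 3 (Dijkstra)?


Dijkstra from 0:
Distances: {0: 0, 1: 3, 2: 8, 3: 1}
Shortest distance to 3 = 1, path = [0, 3]


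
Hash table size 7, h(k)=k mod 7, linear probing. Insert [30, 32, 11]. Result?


Insertions: 30->slot 2; 32->slot 4; 11->slot 5
Table: [None, None, 30, None, 32, 11, None]


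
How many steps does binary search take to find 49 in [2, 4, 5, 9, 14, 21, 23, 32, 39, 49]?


Search for 49:
[0,9] mid=4 arr[4]=14
[5,9] mid=7 arr[7]=32
[8,9] mid=8 arr[8]=39
[9,9] mid=9 arr[9]=49
Total: 4 comparisons


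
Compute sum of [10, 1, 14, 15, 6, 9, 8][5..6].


Prefix sums: [0, 10, 11, 25, 40, 46, 55, 63]
Sum[5..6] = prefix[7] - prefix[5] = 63 - 46 = 17


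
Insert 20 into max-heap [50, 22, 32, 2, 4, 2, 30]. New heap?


Append 20: [50, 22, 32, 2, 4, 2, 30, 20]
Bubble up: swap idx 7(20) with idx 3(2)
Result: [50, 22, 32, 20, 4, 2, 30, 2]


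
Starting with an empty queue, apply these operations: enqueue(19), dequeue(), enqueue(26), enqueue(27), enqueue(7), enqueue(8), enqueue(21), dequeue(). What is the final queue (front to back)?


enqueue(19) -> [19]
dequeue() returns 19 -> []
enqueue(26) -> [26]
enqueue(27) -> [26, 27]
enqueue(7) -> [26, 27, 7]
enqueue(8) -> [26, 27, 7, 8]
enqueue(21) -> [26, 27, 7, 8, 21]
dequeue() returns 26 -> [27, 7, 8, 21]
Final queue (front to back): [27, 7, 8, 21]


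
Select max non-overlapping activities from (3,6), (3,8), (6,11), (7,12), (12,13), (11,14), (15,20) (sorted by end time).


Greedy: pick earliest-ending, then skip overlaps.
Selected (4 activities): [(3, 6), (6, 11), (12, 13), (15, 20)]


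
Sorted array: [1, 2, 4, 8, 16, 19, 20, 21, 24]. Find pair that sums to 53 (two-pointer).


Two pointers: lo=0, hi=8
No pair sums to 53


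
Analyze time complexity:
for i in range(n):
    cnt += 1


Per nesting level: O(n) = O(n)
Complexity: O(n)


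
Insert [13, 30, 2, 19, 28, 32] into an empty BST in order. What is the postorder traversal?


Root = 13; build tree by BST insertion.
Postorder traversal: [2, 28, 19, 32, 30, 13]


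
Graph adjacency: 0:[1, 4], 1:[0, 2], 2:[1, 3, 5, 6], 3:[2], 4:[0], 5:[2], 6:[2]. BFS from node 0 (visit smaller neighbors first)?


BFS queue: start with [0]
Visit order: [0, 1, 4, 2, 3, 5, 6]


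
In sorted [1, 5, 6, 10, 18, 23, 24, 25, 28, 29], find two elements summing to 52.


Two pointers: lo=0, hi=9
Found pair: (23, 29) summing to 52


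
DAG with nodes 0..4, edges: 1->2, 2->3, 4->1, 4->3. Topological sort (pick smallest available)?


Kahn's algorithm, process smallest node first
Order: [0, 4, 1, 2, 3]


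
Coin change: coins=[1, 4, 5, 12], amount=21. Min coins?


dp[0]=0; dp[i]=1+min(dp[i-c] for c in coins)
...dp[16]=2, dp[17]=2, dp[18]=3, dp[19]=4, dp[20]=3, dp[21]=3
Minimum coins for 21 = 3


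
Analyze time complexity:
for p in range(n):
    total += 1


Per nesting level: O(n) = O(n)
Complexity: O(n)


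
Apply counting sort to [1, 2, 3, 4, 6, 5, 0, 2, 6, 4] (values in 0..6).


Count array: [1, 1, 2, 1, 2, 1, 2]
Reconstruct: [0, 1, 2, 2, 3, 4, 4, 5, 6, 6]


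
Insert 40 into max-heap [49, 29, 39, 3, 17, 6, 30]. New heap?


Append 40: [49, 29, 39, 3, 17, 6, 30, 40]
Bubble up: swap idx 7(40) with idx 3(3); swap idx 3(40) with idx 1(29)
Result: [49, 40, 39, 29, 17, 6, 30, 3]


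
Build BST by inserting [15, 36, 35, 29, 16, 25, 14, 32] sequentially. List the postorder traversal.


Root = 15; build tree by BST insertion.
Postorder traversal: [14, 25, 16, 32, 29, 35, 36, 15]


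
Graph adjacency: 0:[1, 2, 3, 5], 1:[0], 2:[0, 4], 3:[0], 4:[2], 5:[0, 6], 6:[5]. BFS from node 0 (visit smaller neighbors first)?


BFS queue: start with [0]
Visit order: [0, 1, 2, 3, 5, 4, 6]


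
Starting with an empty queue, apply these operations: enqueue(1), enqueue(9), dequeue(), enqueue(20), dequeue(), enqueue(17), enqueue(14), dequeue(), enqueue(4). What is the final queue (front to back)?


enqueue(1) -> [1]
enqueue(9) -> [1, 9]
dequeue() returns 1 -> [9]
enqueue(20) -> [9, 20]
dequeue() returns 9 -> [20]
enqueue(17) -> [20, 17]
enqueue(14) -> [20, 17, 14]
dequeue() returns 20 -> [17, 14]
enqueue(4) -> [17, 14, 4]
Final queue (front to back): [17, 14, 4]


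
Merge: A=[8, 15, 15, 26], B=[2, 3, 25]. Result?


Compare heads, take smaller each step.
Merged: [2, 3, 8, 15, 15, 25, 26]


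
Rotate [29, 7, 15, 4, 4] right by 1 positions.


Right rotate by 1: [4, 29, 7, 15, 4]


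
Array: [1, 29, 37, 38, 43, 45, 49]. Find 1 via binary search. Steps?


Search for 1:
[0,6] mid=3 arr[3]=38
[0,2] mid=1 arr[1]=29
[0,0] mid=0 arr[0]=1
Total: 3 comparisons


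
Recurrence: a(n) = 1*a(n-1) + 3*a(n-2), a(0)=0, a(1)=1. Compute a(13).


Build bottom-up:
...a(11)=2683, a(12)=6160, a(13)=1*6160+3*2683=14209


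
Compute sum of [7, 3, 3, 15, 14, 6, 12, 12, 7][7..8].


Prefix sums: [0, 7, 10, 13, 28, 42, 48, 60, 72, 79]
Sum[7..8] = prefix[9] - prefix[7] = 79 - 60 = 19


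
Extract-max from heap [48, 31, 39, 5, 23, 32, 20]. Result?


Max = 48
Replace root with last, heapify down
Resulting heap: [39, 31, 32, 5, 23, 20]


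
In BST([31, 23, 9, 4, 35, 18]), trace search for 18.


BST root = 31
Search for 18: compare at each node
Path: [31, 23, 9, 18]


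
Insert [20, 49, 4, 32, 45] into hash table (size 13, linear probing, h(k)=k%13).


Insertions: 20->slot 7; 49->slot 10; 4->slot 4; 32->slot 6; 45->slot 8
Table: [None, None, None, None, 4, None, 32, 20, 45, None, 49, None, None]


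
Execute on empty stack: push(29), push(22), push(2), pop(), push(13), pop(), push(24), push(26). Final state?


push(29) -> [29]
push(22) -> [29, 22]
push(2) -> [29, 22, 2]
pop() returns 2 -> [29, 22]
push(13) -> [29, 22, 13]
pop() returns 13 -> [29, 22]
push(24) -> [29, 22, 24]
push(26) -> [29, 22, 24, 26]
Final stack (bottom to top): [29, 22, 24, 26]


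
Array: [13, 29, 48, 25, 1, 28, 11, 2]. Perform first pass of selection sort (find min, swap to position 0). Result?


After one pass: [1, 29, 48, 25, 13, 28, 11, 2]


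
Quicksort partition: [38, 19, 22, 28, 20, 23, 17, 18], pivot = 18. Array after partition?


Elements <= 18 go left of pivot.
Result: [17, 18, 22, 28, 20, 23, 38, 19], pivot at index 1


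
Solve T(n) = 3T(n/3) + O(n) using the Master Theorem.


a=3, b=3, c=1. log_3(3)=1 = c=1. Case 2: O(n^c log n) = O(n log n)
Complexity: O(n log n)


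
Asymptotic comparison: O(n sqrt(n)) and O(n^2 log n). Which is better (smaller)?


n^1.5 grows slower than n^2 log n
O(n sqrt(n)) is asymptotically smaller; O(n^2 log n) grows faster


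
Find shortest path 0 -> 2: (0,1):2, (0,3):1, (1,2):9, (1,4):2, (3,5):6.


Dijkstra from 0:
Distances: {0: 0, 1: 2, 2: 11, 3: 1, 4: 4, 5: 7}
Shortest distance to 2 = 11, path = [0, 1, 2]


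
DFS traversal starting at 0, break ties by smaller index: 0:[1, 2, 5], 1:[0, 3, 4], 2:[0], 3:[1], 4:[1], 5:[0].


DFS stack-based: start with [0]
Visit order: [0, 1, 3, 4, 2, 5]


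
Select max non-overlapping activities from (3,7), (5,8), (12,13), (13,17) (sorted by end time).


Greedy: pick earliest-ending, then skip overlaps.
Selected (3 activities): [(3, 7), (12, 13), (13, 17)]


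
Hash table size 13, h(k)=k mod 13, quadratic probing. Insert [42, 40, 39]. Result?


Insertions: 42->slot 3; 40->slot 1; 39->slot 0
Table: [39, 40, None, 42, None, None, None, None, None, None, None, None, None]


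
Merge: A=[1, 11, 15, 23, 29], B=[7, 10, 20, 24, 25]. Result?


Compare heads, take smaller each step.
Merged: [1, 7, 10, 11, 15, 20, 23, 24, 25, 29]


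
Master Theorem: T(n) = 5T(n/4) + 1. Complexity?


a=5, b=4, c=0. log_4(5)=1.161 > c=0. Case 1: O(n^log_b(a)) = O(n^1.161)
Complexity: O(n^1.161)


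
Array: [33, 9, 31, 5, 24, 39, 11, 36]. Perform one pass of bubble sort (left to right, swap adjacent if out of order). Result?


After one pass: [9, 31, 5, 24, 33, 11, 36, 39]


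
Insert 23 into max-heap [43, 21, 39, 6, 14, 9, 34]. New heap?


Append 23: [43, 21, 39, 6, 14, 9, 34, 23]
Bubble up: swap idx 7(23) with idx 3(6); swap idx 3(23) with idx 1(21)
Result: [43, 23, 39, 21, 14, 9, 34, 6]


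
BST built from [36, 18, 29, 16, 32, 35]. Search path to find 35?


BST root = 36
Search for 35: compare at each node
Path: [36, 18, 29, 32, 35]


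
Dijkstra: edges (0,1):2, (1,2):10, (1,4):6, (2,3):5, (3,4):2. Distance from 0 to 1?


Dijkstra from 0:
Distances: {0: 0, 1: 2, 2: 12, 3: 10, 4: 8}
Shortest distance to 1 = 2, path = [0, 1]


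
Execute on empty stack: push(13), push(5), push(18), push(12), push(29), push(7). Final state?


push(13) -> [13]
push(5) -> [13, 5]
push(18) -> [13, 5, 18]
push(12) -> [13, 5, 18, 12]
push(29) -> [13, 5, 18, 12, 29]
push(7) -> [13, 5, 18, 12, 29, 7]
Final stack (bottom to top): [13, 5, 18, 12, 29, 7]


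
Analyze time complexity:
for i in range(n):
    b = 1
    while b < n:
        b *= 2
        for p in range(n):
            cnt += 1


Per nesting level: O(n) * O(log n) * O(n) = O(n^2 log n)
Complexity: O(n^2 log n)


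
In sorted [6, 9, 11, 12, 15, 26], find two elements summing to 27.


Two pointers: lo=0, hi=5
Found pair: (12, 15) summing to 27


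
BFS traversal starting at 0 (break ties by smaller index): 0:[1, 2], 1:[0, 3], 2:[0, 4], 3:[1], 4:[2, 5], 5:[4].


BFS queue: start with [0]
Visit order: [0, 1, 2, 3, 4, 5]


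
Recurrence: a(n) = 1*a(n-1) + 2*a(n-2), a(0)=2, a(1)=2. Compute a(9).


Build bottom-up:
...a(7)=170, a(8)=342, a(9)=1*342+2*170=682


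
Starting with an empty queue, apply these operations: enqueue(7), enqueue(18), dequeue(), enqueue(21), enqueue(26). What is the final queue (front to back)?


enqueue(7) -> [7]
enqueue(18) -> [7, 18]
dequeue() returns 7 -> [18]
enqueue(21) -> [18, 21]
enqueue(26) -> [18, 21, 26]
Final queue (front to back): [18, 21, 26]


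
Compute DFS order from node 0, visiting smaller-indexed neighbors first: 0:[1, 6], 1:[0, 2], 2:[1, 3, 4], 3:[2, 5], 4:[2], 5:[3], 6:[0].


DFS stack-based: start with [0]
Visit order: [0, 1, 2, 3, 5, 4, 6]


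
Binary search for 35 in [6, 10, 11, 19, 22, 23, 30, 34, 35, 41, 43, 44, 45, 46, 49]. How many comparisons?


Search for 35:
[0,14] mid=7 arr[7]=34
[8,14] mid=11 arr[11]=44
[8,10] mid=9 arr[9]=41
[8,8] mid=8 arr[8]=35
Total: 4 comparisons


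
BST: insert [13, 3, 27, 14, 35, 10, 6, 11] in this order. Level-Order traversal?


Root = 13; build tree by BST insertion.
Level-Order traversal: [13, 3, 27, 10, 14, 35, 6, 11]


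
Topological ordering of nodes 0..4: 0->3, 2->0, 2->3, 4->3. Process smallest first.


Kahn's algorithm, process smallest node first
Order: [1, 2, 0, 4, 3]


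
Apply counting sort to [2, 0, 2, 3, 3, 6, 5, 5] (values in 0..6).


Count array: [1, 0, 2, 2, 0, 2, 1]
Reconstruct: [0, 2, 2, 3, 3, 5, 5, 6]


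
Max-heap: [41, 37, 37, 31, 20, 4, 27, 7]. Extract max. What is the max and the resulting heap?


Max = 41
Replace root with last, heapify down
Resulting heap: [37, 31, 37, 7, 20, 4, 27]


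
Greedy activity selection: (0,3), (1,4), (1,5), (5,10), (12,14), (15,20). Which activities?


Greedy: pick earliest-ending, then skip overlaps.
Selected (4 activities): [(0, 3), (5, 10), (12, 14), (15, 20)]


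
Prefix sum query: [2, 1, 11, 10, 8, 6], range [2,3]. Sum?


Prefix sums: [0, 2, 3, 14, 24, 32, 38]
Sum[2..3] = prefix[4] - prefix[2] = 24 - 3 = 21


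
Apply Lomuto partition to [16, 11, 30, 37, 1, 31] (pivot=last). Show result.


Elements <= 31 go left of pivot.
Result: [16, 11, 30, 1, 31, 37], pivot at index 4


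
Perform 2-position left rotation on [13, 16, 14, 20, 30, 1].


Left rotate by 2: [14, 20, 30, 1, 13, 16]


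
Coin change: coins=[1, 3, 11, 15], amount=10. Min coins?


dp[0]=0; dp[i]=1+min(dp[i-c] for c in coins)
...dp[5]=3, dp[6]=2, dp[7]=3, dp[8]=4, dp[9]=3, dp[10]=4
Minimum coins for 10 = 4


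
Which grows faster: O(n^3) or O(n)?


linear grows slower than cubic
O(n) is asymptotically smaller; O(n^3) grows faster


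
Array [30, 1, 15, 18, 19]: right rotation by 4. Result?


Right rotate by 4: [1, 15, 18, 19, 30]


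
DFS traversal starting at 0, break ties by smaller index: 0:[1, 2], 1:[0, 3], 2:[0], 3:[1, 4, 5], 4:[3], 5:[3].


DFS stack-based: start with [0]
Visit order: [0, 1, 3, 4, 5, 2]


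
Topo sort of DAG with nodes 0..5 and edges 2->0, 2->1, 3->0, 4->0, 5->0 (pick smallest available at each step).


Kahn's algorithm, process smallest node first
Order: [2, 1, 3, 4, 5, 0]


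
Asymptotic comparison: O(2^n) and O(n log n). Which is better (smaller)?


linearithmic grows slower than exponential
O(n log n) is asymptotically smaller; O(2^n) grows faster


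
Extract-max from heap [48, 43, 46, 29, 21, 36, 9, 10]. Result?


Max = 48
Replace root with last, heapify down
Resulting heap: [46, 43, 36, 29, 21, 10, 9]


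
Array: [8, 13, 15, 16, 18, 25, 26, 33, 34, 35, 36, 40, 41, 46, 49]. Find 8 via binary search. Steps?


Search for 8:
[0,14] mid=7 arr[7]=33
[0,6] mid=3 arr[3]=16
[0,2] mid=1 arr[1]=13
[0,0] mid=0 arr[0]=8
Total: 4 comparisons
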